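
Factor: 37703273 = 1259^1*29947^1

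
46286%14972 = 1370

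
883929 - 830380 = 53549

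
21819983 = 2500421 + 19319562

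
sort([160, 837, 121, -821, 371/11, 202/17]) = [-821, 202/17, 371/11, 121, 160, 837]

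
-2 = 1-3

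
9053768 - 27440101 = -18386333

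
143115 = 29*4935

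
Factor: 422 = 2^1*211^1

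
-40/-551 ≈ 0.0726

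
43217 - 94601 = -51384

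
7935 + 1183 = 9118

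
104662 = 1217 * 86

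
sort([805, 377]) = [377, 805]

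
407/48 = 8 + 23/48 ≈ 8.48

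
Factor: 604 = 2^2*151^1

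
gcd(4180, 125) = 5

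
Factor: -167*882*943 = -1*2^1*3^2*7^2*23^1*41^1*167^1 = -138898242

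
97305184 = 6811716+90493468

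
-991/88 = -11-23/88≈-11.26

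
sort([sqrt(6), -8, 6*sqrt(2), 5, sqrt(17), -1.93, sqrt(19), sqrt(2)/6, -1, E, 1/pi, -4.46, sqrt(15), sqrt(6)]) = [-8, -4.46, -1.93, -1, sqrt(2)/6, 1/pi, sqrt(6), sqrt(6), E, sqrt(15), sqrt(17), sqrt(19), 5, 6*sqrt(2)]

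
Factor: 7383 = 3^1 * 23^1 * 107^1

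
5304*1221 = 6476184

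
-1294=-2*647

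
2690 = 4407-1717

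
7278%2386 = 120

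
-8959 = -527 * 17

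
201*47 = 9447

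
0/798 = 0 = 0.00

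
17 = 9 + 8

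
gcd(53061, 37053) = 69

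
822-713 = 109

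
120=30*4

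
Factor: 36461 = 19^2*101^1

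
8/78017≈0.000103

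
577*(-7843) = -4525411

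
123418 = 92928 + 30490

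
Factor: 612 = 2^2*3^2*17^1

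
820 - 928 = -108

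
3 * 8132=24396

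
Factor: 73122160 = 2^4 * 5^1 * 914027^1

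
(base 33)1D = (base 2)101110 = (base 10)46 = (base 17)2C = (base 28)1I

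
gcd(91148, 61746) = 2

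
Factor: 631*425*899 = 5^2*17^1*29^1*31^1*631^1 = 241089325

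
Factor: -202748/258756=-1*3^(-1)*7^1*13^1*557^1*21563^(-1)=-50687/64689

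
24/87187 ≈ 0.000275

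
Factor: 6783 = 3^1*7^1*17^1*19^1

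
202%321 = 202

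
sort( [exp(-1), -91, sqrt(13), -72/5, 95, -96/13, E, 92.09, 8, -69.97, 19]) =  [-91, -69.97, -72/5, -96/13, exp(-1), E, sqrt(13), 8, 19, 92.09, 95]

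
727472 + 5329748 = 6057220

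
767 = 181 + 586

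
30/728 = 15/364 ≈ 0.0412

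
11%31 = 11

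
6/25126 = 3/12563 ≈ 0.000239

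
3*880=2640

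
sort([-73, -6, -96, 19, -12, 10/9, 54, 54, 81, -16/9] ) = [-96, -73, -12, -6, -16/9, 10/9, 19, 54, 54, 81] 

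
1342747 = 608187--734560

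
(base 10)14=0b1110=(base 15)e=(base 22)e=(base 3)112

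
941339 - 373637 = 567702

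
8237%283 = 30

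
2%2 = 0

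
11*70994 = 780934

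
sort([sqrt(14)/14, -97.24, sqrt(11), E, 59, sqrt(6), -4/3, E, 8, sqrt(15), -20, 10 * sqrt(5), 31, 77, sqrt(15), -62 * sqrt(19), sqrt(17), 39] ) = [-62 * sqrt(19), -97.24, -20, -4/3, sqrt(14)/14, sqrt(6), E, E, sqrt(11), sqrt(15), sqrt(15), sqrt(17), 8, 10 * sqrt(5), 31, 39, 59, 77] 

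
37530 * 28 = 1050840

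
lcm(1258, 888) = 15096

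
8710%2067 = 442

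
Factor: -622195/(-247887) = 3^(-3) * 5^1 * 7^1 * 29^1 * 613^1 * 9181^(-1)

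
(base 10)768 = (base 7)2145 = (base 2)1100000000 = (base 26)13e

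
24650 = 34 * 725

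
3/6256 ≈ 0.000480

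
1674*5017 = 8398458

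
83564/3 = 27854+2/3 ≈ 27854.67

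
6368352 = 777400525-771032173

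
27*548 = 14796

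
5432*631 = 3427592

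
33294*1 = 33294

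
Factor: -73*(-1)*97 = 73^1*97^1 = 7081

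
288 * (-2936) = -845568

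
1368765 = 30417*45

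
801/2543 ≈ 0.315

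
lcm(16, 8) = 16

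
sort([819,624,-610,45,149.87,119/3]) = [-610,119/3,45,149.87,624,819]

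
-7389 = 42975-50364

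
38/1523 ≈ 0.0250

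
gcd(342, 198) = 18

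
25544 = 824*31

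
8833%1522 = 1223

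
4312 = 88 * 49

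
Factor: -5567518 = -1*2^1*11^1*23^1*11003^1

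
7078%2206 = 460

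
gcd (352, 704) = 352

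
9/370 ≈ 0.0243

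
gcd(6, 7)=1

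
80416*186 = 14957376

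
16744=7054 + 9690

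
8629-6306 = 2323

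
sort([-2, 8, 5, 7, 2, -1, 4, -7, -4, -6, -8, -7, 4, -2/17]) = [-8, -7, -7, -6, -4, -2, -1, -2/17, 2, 4, 4, 5, 7, 8]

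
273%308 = 273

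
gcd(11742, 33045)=3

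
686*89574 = 61447764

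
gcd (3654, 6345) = 9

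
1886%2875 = 1886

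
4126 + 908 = 5034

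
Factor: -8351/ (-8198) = 2^ (-1)*7^1*1193^1*4099^ (-1)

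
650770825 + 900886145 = 1551656970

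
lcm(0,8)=0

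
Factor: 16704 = 2^6*3^2*29^1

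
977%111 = 89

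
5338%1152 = 730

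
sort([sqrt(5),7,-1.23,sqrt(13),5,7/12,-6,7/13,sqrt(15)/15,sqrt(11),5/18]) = [-6,-1.23,sqrt(15)/15,5/18,7/13,7/12,sqrt(5),sqrt(11),sqrt(13),5,7]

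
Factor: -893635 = -1 * 5^1 * 29^1 * 6163^1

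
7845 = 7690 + 155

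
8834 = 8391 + 443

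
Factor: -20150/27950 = -1 * 31^1 * 43^(-1) = -31/43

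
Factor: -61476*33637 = -1*2^2*3^1*47^1*109^1*33637^1 = -2067868212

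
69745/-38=-1835 - 15/38 ≈ -1835.39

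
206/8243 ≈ 0.0250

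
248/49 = 5 + 3/49 ≈ 5.06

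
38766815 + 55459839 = 94226654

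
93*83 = 7719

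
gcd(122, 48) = 2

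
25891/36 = 719 + 7/36 ≈ 719.19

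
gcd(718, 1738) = 2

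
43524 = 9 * 4836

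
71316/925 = 77 + 91/925 ≈ 77.10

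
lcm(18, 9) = 18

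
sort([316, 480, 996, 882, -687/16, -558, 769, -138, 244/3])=[-558, -138, -687/16, 244/3, 316, 480, 769, 882, 996]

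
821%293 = 235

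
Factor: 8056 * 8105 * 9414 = 2^4 * 3^2 * 5^1 * 19^1 * 53^1 * 523^1 * 1621^1 = 614676586320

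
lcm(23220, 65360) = 1764720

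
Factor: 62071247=7^1*8867321^1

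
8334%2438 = 1020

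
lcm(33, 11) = 33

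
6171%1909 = 444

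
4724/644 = 7 + 54/161 ≈ 7.34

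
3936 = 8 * 492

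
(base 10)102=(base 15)6c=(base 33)33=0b1100110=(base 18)5c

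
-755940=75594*(-10)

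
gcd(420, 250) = 10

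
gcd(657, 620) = 1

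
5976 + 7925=13901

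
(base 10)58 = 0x3a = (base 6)134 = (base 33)1p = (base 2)111010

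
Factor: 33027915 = 3^1*5^1*1427^1*1543^1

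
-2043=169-2212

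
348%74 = 52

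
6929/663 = 533/51≈10.45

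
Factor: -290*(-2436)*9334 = 2^4*3^1*5^1*7^1*13^1*29^2*359^1 = 6593910960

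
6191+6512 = 12703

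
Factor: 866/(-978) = -1*3^(-1)*163^(-1)*433^1 = -433/489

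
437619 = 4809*91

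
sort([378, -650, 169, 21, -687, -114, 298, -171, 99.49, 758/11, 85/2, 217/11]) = [-687, -650, -171, -114, 217/11, 21, 85/2, 758/11, 99.49, 169, 298, 378]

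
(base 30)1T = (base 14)43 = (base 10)59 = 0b111011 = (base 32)1R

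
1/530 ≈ 0.00189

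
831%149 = 86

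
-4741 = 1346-6087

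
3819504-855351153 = -851531649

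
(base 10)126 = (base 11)105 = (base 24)56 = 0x7e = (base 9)150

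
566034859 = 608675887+-42641028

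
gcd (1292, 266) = 38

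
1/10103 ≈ 0.0000990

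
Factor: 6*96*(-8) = -1*2^9*3^2 = -4608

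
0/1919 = 0 = 0.00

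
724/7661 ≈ 0.0945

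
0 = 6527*0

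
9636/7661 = 1+1975/7661 ≈ 1.26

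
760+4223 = 4983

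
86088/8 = 10761 = 10761.00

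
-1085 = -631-454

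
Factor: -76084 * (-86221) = 2^2 * 23^1 * 151^1 * 571^1 * 827^1 = 6560038564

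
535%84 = 31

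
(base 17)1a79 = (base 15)253b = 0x1efb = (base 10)7931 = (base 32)7nr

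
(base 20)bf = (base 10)235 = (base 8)353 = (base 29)83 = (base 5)1420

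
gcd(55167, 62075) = 1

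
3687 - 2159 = 1528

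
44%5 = 4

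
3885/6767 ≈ 0.574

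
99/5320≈0.0186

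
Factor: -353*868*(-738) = 2^3*3^2*7^1*31^1*41^1*353^1 = 226126152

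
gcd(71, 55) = 1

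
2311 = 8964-6653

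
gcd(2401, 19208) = 2401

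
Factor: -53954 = -1*2^1*53^1*509^1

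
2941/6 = 490 + 1/6 ≈ 490.17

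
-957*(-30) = 28710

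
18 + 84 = 102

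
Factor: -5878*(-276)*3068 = 2^5*3^1*13^1*23^1*59^1*2939^1 = 4977302304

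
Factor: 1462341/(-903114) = -1*2^(-1)*3^(-1)*131^(-1)*383^(-1)*487447^1 = -487447/301038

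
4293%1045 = 113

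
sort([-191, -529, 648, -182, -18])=[-529, -191, -182, -18, 648]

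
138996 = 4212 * 33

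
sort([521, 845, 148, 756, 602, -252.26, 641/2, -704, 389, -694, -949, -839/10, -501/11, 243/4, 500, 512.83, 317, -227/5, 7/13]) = [-949, -704, -694, -252.26, -839/10, -501/11, -227/5, 7/13, 243/4, 148, 317, 641/2, 389, 500, 512.83, 521, 602, 756, 845]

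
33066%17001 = 16065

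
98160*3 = 294480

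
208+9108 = 9316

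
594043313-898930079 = -304886766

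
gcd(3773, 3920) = 49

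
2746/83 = 33 + 7/83 ≈ 33.08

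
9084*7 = 63588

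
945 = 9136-8191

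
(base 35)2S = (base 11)8A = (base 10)98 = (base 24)42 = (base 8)142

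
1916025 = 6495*295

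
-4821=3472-8293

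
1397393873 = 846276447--551117426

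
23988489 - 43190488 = -19201999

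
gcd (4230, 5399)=1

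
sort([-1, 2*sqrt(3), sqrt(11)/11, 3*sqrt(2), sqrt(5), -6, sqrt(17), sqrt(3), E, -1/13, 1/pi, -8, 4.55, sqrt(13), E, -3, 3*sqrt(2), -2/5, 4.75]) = [-8, -6, -3, -1, -2/5, -1/13, sqrt(11)/11, 1/pi, sqrt(3), sqrt(5), E, E, 2*sqrt(3), sqrt(13), sqrt(17), 3*sqrt(2), 3*sqrt(2), 4.55, 4.75]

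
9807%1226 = 1225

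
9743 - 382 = 9361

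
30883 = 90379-59496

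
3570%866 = 106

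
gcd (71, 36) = 1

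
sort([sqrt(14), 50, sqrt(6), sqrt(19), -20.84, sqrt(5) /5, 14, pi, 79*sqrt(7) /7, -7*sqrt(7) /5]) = [-20.84, -7*sqrt(7) /5, sqrt(5) /5, sqrt(6), pi, sqrt(14), sqrt(19), 14, 79*sqrt(7) /7, 50]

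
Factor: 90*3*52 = 2^3*3^3*5^1*13^1 = 14040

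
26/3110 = 13/1555 ≈ 0.00836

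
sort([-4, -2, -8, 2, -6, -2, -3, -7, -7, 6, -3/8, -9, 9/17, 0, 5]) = [-9, -8, -7, -7, -6, -4, -3, -2, -2, -3/8, 0, 9/17, 2, 5, 6]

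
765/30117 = 255/10039 ≈ 0.0254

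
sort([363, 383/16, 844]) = [383/16, 363, 844]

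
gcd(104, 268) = 4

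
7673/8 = 959+1/8≈959.13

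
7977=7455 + 522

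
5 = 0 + 5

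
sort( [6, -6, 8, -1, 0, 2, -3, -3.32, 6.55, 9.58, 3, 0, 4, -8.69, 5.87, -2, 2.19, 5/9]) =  [-8.69, -6, -3.32, -3, -2, -1, 0, 0, 5/9, 2, 2.19, 3, 4, 5.87, 6, 6.55, 8, 9.58]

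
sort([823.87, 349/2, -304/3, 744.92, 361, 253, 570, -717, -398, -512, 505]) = [-717, -512, -398, -304/3, 349/2, 253, 361, 505, 570, 744.92, 823.87]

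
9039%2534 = 1437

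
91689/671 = 136 + 433/671 ≈ 136.65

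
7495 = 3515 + 3980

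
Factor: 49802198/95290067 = 2^1*811^(-1)*117497^(-1)*24901099^1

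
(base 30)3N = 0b1110001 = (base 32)3H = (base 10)113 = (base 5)423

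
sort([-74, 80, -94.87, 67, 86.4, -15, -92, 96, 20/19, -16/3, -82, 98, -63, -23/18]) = [-94.87, -92, -82, -74, -63, -15, -16/3, -23/18, 20/19, 67, 80, 86.4, 96, 98]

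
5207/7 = 743+6/7 ≈ 743.86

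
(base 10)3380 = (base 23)68m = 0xd34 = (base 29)40g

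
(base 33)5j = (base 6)504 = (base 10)184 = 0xb8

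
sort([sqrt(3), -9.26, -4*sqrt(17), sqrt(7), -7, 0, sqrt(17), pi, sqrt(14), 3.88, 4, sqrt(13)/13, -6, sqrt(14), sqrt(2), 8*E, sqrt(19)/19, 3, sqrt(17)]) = [-4*sqrt(17), -9.26, -7, -6, 0, sqrt(19)/19, sqrt(13)/13, sqrt(2), sqrt(3), sqrt(7), 3, pi, sqrt(14), sqrt(14), 3.88, 4, sqrt(17), sqrt(17), 8*E]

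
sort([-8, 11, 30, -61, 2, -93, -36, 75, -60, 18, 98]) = [-93, -61, -60, -36, -8, 2, 11, 18, 30, 75, 98]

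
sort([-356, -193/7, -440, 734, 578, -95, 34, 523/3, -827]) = [-827, -440, -356, -95, -193/7, 34, 523/3, 578, 734]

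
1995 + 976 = 2971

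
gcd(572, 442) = 26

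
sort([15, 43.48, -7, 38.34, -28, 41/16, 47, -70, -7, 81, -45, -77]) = [-77, -70, -45, -28, -7, -7, 41/16, 15, 38.34, 43.48, 47, 81]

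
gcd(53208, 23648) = 5912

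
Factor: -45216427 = -1*45216427^1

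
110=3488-3378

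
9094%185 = 29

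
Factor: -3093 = -1*3^1*1031^1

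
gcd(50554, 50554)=50554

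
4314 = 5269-955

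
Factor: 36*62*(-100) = -1*2^5*3^2*5^2*31^1 = -223200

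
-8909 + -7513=-16422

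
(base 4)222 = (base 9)46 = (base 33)19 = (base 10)42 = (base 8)52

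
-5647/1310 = -4-407/1310 ≈ -4.31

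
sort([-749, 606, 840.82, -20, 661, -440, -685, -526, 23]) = [-749, -685, -526, -440, -20, 23, 606, 661, 840.82]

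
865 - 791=74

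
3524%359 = 293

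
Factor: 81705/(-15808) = -1*2^(-6)*3^1*5^1*19^(-1)*419^1 = -6285/1216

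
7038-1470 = 5568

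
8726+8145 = 16871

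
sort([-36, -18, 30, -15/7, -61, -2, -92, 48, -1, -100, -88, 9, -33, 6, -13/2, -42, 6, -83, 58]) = [-100, -92, -88, -83, -61, -42, -36, -33, -18, -13/2, -15/7, -2, -1, 6, 6, 9, 30, 48, 58]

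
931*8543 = 7953533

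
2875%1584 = 1291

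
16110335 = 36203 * 445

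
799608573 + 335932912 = 1135541485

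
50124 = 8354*6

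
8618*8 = 68944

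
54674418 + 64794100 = 119468518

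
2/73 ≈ 0.0274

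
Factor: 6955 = 5^1 * 13^1 * 107^1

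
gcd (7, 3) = 1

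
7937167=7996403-59236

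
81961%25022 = 6895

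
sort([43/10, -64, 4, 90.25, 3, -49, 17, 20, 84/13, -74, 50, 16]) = [-74, -64, -49, 3, 4, 43/10, 84/13, 16, 17, 20, 50, 90.25]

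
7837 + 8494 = 16331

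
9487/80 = 118 + 47/80 ≈ 118.59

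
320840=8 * 40105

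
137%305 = 137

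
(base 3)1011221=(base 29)10l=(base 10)862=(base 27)14p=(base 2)1101011110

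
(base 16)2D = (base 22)21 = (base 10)45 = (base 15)30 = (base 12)39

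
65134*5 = 325670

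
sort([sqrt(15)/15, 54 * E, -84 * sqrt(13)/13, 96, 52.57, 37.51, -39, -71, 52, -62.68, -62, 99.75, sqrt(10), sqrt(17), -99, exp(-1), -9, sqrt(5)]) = [-99, -71, -62.68, -62, -39, -84 * sqrt(13)/13, -9, sqrt(15)/15, exp(-1), sqrt(5), sqrt(10), sqrt(17), 37.51, 52, 52.57, 96, 99.75, 54 * E]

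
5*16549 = 82745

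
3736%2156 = 1580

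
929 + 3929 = 4858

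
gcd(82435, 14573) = 1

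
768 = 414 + 354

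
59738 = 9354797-9295059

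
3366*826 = 2780316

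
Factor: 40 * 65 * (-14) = -1 * 2^4 * 5^2 * 7^1 * 13^1 = -36400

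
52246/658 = 79 + 132/329 ≈ 79.40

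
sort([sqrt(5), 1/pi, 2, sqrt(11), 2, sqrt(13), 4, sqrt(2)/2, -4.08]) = [-4.08, 1/pi, sqrt(2)/2, 2, 2, sqrt(5), sqrt(11), sqrt(13), 4]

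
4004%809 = 768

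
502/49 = 10+12/49 ≈ 10.24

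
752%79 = 41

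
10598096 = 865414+9732682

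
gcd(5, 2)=1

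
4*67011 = 268044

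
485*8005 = 3882425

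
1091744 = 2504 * 436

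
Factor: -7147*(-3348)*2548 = 2^4*3^3*7^3*13^1*31^1*1021^1 = 60968941488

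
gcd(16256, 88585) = 1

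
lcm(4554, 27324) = 27324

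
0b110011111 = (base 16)19f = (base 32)cv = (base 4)12133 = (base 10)415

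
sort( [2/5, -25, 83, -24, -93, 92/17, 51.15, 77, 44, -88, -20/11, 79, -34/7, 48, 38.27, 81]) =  [-93, -88, -25, -24, -34/7, -20/11, 2/5, 92/17, 38.27, 44, 48, 51.15, 77, 79, 81, 83]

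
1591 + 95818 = 97409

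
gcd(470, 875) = 5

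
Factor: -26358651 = -1*3^2*11^1*29^1*9181^1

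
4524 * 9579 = 43335396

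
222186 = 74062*3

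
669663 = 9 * 74407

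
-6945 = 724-7669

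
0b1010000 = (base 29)2m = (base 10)80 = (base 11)73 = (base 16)50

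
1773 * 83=147159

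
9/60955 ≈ 0.000148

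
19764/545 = 36 + 144/545 ≈ 36.26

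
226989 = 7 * 32427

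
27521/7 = 3931 + 4/7 ≈ 3931.57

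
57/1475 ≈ 0.0386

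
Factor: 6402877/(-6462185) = -1 * 5^(-1) * 13^1 * 19^(-1) * 53^1 * 9293^1 * 68023^(-1)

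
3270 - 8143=-4873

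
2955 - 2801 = 154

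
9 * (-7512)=-67608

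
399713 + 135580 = 535293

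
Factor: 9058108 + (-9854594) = -1*2^1*101^1*3943^1 = -796486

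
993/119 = 8+41/119 ≈ 8.34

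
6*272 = 1632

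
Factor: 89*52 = 2^2*13^1*89^1 = 4628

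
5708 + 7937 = 13645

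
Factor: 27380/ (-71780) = -1*37^1*97^ (-1) = -37/97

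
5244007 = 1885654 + 3358353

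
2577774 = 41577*62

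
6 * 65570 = 393420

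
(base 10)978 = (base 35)rx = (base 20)28i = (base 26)1bg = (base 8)1722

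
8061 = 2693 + 5368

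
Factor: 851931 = 3^3*139^1*227^1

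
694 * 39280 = 27260320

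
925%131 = 8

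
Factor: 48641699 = 2657^1*18307^1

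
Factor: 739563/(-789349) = -1*3^1*307^1*983^(-1) = -921/983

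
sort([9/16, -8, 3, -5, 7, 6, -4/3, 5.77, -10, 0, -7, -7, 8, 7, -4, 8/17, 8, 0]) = [-10, -8, -7, -7, -5, -4, -4/3, 0, 0, 8/17, 9/16, 3, 5.77, 6, 7, 7, 8, 8]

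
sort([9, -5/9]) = [-5/9, 9]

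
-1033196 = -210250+-822946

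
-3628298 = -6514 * 557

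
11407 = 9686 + 1721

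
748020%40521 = 18642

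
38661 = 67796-29135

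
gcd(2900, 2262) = 58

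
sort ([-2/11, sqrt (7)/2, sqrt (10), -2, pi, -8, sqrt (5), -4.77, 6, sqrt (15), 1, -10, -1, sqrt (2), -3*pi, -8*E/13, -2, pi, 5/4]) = [-10, -3*pi, -8, -4.77, -2, -2, -8*E/13, -1, -2/11, 1, 5/4, sqrt (7)/2, sqrt (2), sqrt (5), pi, pi, sqrt (10), sqrt (15), 6]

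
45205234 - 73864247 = -28659013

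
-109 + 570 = 461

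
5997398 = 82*73139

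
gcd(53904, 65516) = 4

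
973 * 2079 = 2022867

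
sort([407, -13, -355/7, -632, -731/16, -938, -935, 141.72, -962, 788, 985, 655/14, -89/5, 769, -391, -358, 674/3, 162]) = [-962, -938, -935, -632, -391, -358, -355/7, -731/16, -89/5, -13, 655/14, 141.72, 162, 674/3, 407, 769, 788, 985]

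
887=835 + 52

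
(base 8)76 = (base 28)26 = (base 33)1t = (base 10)62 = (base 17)3b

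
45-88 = -43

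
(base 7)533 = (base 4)10031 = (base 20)d9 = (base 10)269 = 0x10d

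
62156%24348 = 13460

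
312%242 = 70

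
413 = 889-476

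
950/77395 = 190/15479 ≈ 0.0123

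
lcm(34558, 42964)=1589668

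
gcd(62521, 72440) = 1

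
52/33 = 1 + 19/33 ≈ 1.58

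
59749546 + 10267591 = 70017137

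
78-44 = 34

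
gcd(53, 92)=1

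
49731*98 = 4873638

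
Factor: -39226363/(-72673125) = 3^(-1) * 5^(-4) * 7^(-3) * 11^1 * 43^1 * 113^(-1) * 127^1 * 653^1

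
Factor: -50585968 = -1*2^4*191^1*16553^1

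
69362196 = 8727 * 7948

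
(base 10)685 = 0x2ad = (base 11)573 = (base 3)221101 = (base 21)1bd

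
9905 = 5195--4710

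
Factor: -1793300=-1*2^2*5^2*79^1*227^1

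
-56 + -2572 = -2628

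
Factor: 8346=2^1 * 3^1 * 13^1 * 107^1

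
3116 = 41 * 76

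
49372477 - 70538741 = -21166264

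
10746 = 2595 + 8151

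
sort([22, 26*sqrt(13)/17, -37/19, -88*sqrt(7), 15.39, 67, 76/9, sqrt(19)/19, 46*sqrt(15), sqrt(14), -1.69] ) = [-88*sqrt(7), -37/19, -1.69, sqrt(19)/19, sqrt(14), 26*sqrt(13)/17, 76/9, 15.39, 22, 67, 46*sqrt(15)] 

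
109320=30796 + 78524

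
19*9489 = 180291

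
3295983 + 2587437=5883420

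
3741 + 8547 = 12288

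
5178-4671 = 507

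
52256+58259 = 110515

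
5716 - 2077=3639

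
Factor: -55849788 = -1*2^2*3^2*1551383^1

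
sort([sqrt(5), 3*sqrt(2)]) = [sqrt(5), 3*sqrt(2)]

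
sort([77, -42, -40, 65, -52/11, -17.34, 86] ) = [-42, -40, -17.34, -52/11, 65, 77, 86] 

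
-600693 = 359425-960118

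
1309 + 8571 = 9880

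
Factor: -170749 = -1 * 170749^1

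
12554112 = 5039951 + 7514161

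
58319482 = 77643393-19323911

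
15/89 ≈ 0.169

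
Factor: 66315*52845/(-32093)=-1*3^2*5^2*13^1*67^(-1)*271^1*479^(-1)*4421^1=-3504416175/32093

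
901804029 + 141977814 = 1043781843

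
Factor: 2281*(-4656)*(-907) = 2^4*3^1*97^1*907^1*2281^1 = 9632644752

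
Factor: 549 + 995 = 2^3 * 193^1 = 1544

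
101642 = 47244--54398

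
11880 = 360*33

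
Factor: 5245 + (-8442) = -1*23^1*139^1 = -3197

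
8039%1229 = 665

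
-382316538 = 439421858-821738396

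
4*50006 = 200024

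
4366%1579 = 1208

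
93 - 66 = 27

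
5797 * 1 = 5797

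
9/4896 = 1/544 ≈ 0.00184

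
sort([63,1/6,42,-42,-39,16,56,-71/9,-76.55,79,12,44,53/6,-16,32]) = [-76.55,-42,-39,-16,-71/9,1/6,53/6,12,16,32,42,44,56,63,79]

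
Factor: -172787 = -1*172787^1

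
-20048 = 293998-314046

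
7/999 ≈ 0.00701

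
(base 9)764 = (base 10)625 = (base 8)1161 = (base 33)iv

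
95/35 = 19/7 ≈ 2.71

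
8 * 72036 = 576288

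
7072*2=14144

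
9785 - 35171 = -25386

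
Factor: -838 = -1 * 2^1 * 419^1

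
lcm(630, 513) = 35910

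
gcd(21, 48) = 3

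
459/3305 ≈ 0.139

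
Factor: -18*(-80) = 2^5*3^2*5^1 = 1440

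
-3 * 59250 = -177750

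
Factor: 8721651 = 3^1*2907217^1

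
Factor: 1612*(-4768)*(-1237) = 2^7*13^1*31^1*149^1*1237^1 = 9507601792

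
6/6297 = 2/2099 ≈ 0.000953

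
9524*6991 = 66582284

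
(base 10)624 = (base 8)1160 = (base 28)m8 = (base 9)763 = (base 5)4444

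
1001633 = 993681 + 7952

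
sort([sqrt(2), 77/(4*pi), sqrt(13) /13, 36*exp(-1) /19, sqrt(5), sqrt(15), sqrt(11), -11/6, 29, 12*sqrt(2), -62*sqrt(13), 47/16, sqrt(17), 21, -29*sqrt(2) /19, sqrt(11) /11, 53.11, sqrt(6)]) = [-62*sqrt(13), -29*sqrt(2) /19, -11/6, sqrt(13) /13, sqrt(11) /11, 36*exp(-1) /19, sqrt(2), sqrt(5), sqrt(6), 47/16, sqrt(11), sqrt(15), sqrt(17), 77/(4*pi), 12*sqrt(2), 21, 29, 53.11]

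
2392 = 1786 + 606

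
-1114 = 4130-5244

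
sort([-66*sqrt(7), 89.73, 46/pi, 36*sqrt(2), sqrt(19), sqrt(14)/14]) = [-66*sqrt(7), sqrt(14)/14, sqrt(19), 46/pi, 36*sqrt(2), 89.73]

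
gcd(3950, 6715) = 395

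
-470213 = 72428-542641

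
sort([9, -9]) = [-9, 9]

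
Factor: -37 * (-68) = 2^2 * 17^1 * 37^1 = 2516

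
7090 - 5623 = 1467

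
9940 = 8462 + 1478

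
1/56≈0.0179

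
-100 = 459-559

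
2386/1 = 2386 = 2386.00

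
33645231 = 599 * 56169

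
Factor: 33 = 3^1*11^1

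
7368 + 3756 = 11124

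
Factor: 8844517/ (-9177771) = -1 * 3^ (-1) * 11^1 * 31^1 * 37^1 * 701^1 * 3059257^ (-1)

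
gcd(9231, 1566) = 3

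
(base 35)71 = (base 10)246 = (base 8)366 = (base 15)116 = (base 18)dc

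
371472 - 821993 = -450521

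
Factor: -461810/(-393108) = 2^(-1)*3^(-1)*5^1*17^(-1)*41^(-1)*47^(-1)*46181^1 = 230905/196554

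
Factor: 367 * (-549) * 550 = -1 * 2^1 * 3^2 * 5^2 * 11^1 * 61^1 * 367^1 = -110815650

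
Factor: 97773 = 3^1*13^1*23^1*109^1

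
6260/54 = 115 + 25/27 ≈ 115.93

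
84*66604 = 5594736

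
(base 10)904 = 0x388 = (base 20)254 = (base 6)4104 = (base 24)1dg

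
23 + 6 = 29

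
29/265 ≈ 0.109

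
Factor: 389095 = 5^1*7^1*11117^1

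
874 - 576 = 298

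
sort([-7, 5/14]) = [-7, 5/14]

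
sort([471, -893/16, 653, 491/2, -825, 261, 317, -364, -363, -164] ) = [-825, -364, -363, -164, -893/16, 491/2, 261, 317, 471, 653] 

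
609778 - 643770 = -33992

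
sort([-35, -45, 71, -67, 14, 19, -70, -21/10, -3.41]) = [-70, -67, -45, -35, -3.41, -21/10, 14, 19, 71]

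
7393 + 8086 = 15479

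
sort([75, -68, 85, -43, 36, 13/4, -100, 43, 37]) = [-100, -68, -43, 13/4, 36, 37, 43, 75, 85]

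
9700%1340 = 320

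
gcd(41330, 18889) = 1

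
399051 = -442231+841282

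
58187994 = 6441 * 9034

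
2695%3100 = 2695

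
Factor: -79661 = -1*37^1*2153^1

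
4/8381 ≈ 0.000477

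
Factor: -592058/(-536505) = 2^1*3^(-1)*5^(-1)*47^(-1)*389^1 = 778/705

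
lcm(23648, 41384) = 165536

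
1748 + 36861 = 38609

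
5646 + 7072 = 12718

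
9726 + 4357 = 14083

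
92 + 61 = 153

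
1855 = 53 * 35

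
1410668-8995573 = -7584905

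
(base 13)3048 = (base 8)14773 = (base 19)i81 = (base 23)cd4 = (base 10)6651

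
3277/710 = 4 + 437/710 ≈ 4.62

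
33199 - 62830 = -29631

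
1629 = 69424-67795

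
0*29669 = 0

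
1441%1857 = 1441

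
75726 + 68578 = 144304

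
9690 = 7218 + 2472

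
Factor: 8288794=2^1*409^1*10133^1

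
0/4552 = 0 = 0.00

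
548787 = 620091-71304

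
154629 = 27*5727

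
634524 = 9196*69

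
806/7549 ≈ 0.107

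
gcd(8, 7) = 1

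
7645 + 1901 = 9546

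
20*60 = 1200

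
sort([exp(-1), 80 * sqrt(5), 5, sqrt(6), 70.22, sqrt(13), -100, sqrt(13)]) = [-100, exp(-1), sqrt(6), sqrt(13), sqrt(13), 5, 70.22, 80 * sqrt(5)]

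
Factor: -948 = -1 * 2^2 * 3^1 * 79^1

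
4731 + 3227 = 7958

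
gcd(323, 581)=1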